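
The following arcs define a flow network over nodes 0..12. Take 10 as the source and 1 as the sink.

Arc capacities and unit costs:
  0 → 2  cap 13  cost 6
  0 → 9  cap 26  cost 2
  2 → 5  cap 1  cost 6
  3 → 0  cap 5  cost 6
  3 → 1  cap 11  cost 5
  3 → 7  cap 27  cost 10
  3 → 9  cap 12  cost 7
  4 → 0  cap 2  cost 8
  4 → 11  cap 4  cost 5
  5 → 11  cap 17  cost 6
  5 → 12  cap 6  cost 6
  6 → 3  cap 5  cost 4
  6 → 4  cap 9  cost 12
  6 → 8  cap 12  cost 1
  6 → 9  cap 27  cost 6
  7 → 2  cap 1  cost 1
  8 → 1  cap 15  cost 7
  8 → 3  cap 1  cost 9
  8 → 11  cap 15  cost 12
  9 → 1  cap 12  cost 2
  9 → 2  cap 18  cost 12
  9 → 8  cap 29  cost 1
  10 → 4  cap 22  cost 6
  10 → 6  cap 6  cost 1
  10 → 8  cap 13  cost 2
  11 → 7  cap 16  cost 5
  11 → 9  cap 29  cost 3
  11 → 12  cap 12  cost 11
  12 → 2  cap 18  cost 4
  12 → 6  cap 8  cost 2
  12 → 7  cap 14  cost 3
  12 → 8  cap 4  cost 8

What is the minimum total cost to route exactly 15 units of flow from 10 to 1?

shortest-cost path #1: 10→8→1 push 13 @ unit cost 9 (adds 117)
shortest-cost path #2: 10→6→8→1 push 2 @ unit cost 9 (adds 18)
total cost = 135

Minimum cost for 15 units: 135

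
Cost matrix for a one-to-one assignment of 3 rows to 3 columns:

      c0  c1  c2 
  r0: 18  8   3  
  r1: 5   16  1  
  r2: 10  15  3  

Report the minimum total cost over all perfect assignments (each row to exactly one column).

optimal assignment: row0→col1 (cost 8), row1→col0 (cost 5), row2→col2 (cost 3)
total = 8 + 5 + 3 = 16

Minimum assignment cost: 16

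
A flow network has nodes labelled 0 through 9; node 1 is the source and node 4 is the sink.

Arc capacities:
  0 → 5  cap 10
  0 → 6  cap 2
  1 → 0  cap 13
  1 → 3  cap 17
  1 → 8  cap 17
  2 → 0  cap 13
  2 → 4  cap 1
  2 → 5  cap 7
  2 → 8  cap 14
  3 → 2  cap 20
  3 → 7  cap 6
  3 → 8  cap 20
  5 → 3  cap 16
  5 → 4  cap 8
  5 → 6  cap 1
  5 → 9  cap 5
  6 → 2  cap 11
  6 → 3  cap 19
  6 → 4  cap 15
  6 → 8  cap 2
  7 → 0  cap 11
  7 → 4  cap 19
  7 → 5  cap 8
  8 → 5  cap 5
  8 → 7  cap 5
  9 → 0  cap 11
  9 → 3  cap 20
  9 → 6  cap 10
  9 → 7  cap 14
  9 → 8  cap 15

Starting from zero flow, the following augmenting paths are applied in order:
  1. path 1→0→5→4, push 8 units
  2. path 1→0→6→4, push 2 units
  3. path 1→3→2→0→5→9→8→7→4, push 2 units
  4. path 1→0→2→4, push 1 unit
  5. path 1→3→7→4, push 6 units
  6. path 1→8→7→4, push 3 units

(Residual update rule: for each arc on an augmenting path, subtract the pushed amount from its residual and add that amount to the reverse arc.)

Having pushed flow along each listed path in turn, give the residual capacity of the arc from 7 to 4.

after path 1 (1→0→5→4, push 8): res(7,4)=19
after path 2 (1→0→6→4, push 2): res(7,4)=19
after path 3 (1→3→2→0→5→9→8→7→4, push 2): res(7,4)=17
after path 4 (1→0→2→4, push 1): res(7,4)=17
after path 5 (1→3→7→4, push 6): res(7,4)=11
after path 6 (1→8→7→4, push 3): res(7,4)=8

Residual capacity of (7,4): 8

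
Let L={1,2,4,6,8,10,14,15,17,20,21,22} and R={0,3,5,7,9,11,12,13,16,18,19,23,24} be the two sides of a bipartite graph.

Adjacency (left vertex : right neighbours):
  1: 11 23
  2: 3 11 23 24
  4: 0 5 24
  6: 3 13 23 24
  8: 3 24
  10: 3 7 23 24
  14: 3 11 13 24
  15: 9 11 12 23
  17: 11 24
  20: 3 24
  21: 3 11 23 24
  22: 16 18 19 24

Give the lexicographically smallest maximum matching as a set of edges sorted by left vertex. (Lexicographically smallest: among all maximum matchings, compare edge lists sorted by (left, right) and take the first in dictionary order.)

Lex-smallest maximum matching: {(1,11), (2,3), (4,0), (6,13), (8,24), (10,7), (15,9), (21,23), (22,16)}

|M| = 9 (so the lex-smallest maximum matching has 9 edges)
process left vertices in ascending order; for each, take the smallest-labelled available neighbour that still permits 9 edges overall, or leave it unmatched if none does
lex-smallest matching: {1-11, 2-3, 4-0, 6-13, 8-24, 10-7, 15-9, 21-23, 22-16}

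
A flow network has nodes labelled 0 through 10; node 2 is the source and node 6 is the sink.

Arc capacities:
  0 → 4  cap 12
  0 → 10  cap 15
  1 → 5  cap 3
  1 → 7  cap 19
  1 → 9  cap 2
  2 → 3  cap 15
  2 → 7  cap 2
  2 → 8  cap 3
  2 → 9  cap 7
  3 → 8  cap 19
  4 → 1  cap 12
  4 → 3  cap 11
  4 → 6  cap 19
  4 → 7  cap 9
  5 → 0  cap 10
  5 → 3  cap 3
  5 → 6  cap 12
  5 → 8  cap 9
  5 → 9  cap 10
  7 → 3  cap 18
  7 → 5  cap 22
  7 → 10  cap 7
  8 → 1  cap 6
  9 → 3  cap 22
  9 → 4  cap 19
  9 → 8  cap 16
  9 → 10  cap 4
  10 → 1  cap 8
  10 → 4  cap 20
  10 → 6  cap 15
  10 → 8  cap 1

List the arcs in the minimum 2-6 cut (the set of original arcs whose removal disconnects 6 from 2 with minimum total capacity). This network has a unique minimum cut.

Min-cut arcs: {(2,7), (2,9), (8,1)} (total capacity 15)

augment #1: 2→7→5→6 push 2
augment #2: 2→9→4→6 push 7
augment #3: 2→8→1→5→6 push 3
augment #4: 2→3→8→1→7→5→6 push 3
max flow = 15; residual-reachable set from 2 gives S-side
cut edges (S→T): {(2,7), (2,9), (8,1)} total cap 15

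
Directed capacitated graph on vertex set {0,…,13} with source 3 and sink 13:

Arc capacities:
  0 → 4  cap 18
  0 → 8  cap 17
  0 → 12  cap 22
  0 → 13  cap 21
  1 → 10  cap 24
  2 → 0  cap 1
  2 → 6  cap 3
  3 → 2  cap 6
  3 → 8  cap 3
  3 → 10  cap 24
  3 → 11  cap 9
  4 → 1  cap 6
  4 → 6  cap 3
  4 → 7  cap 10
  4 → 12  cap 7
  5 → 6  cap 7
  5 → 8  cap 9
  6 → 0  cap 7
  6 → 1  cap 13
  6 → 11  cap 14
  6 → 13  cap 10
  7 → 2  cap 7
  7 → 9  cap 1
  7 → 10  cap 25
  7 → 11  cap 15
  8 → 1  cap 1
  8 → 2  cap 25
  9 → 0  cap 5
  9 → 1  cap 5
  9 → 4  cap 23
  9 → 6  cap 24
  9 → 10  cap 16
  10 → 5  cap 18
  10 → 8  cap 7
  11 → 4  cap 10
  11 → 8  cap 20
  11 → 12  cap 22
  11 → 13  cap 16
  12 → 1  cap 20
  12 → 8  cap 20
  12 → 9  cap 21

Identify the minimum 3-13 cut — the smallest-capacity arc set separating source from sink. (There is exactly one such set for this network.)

augment #1: 3→11→13 push 9
augment #2: 3→2→0→13 push 1
augment #3: 3→2→6→13 push 3
augment #4: 3→10→5→6→13 push 7
max flow = 20; residual-reachable set from 3 gives S-side
cut edges (S→T): {(2,0), (2,6), (3,11), (5,6)} total cap 20

Min-cut arcs: {(2,0), (2,6), (3,11), (5,6)} (total capacity 20)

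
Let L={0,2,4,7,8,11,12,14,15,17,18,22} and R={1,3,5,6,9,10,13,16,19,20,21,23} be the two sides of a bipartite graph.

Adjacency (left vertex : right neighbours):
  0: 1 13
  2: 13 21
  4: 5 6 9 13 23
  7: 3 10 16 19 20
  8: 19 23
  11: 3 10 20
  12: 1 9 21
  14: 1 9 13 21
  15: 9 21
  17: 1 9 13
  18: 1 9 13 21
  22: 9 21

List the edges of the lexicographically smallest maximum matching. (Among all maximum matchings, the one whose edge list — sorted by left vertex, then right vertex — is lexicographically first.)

|M| = 8 (so the lex-smallest maximum matching has 8 edges)
process left vertices in ascending order; for each, take the smallest-labelled available neighbour that still permits 8 edges overall, or leave it unmatched if none does
lex-smallest matching: {0-1, 2-13, 4-5, 7-3, 8-19, 11-10, 12-9, 14-21}

Lex-smallest maximum matching: {(0,1), (2,13), (4,5), (7,3), (8,19), (11,10), (12,9), (14,21)}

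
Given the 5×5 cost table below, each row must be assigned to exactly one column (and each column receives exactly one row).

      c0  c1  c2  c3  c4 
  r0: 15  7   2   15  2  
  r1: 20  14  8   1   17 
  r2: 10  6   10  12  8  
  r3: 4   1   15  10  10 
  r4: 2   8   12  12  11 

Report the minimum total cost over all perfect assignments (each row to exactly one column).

Minimum assignment cost: 14

optimal assignment: row0→col2 (cost 2), row1→col3 (cost 1), row2→col4 (cost 8), row3→col1 (cost 1), row4→col0 (cost 2)
total = 2 + 1 + 8 + 1 + 2 = 14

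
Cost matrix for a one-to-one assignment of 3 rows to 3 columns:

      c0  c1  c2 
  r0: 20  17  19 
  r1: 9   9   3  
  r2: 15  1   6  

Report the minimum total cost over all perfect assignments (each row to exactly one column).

optimal assignment: row0→col0 (cost 20), row1→col2 (cost 3), row2→col1 (cost 1)
total = 20 + 3 + 1 = 24

Minimum assignment cost: 24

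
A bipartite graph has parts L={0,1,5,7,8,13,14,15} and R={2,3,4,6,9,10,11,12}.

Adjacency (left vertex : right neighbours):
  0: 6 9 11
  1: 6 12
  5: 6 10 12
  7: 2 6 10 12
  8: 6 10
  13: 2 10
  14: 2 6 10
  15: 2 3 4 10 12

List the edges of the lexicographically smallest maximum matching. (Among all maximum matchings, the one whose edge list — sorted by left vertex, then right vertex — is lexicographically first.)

|M| = 6 (so the lex-smallest maximum matching has 6 edges)
process left vertices in ascending order; for each, take the smallest-labelled available neighbour that still permits 6 edges overall, or leave it unmatched if none does
lex-smallest matching: {0-9, 1-6, 5-10, 7-12, 13-2, 15-3}

Lex-smallest maximum matching: {(0,9), (1,6), (5,10), (7,12), (13,2), (15,3)}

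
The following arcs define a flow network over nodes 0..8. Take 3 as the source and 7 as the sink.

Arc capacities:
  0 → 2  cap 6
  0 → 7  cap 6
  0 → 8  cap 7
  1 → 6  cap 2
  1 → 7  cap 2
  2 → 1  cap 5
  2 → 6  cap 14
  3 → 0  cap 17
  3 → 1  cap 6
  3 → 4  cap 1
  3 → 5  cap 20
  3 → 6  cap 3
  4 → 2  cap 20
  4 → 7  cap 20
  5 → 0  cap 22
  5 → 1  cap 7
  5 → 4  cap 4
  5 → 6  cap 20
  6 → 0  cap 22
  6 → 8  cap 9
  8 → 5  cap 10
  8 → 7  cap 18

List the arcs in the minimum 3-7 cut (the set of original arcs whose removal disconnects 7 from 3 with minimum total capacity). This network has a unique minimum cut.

augment #1: 3→0→7 push 6
augment #2: 3→1→7 push 2
augment #3: 3→4→7 push 1
augment #4: 3→0→8→7 push 7
augment #5: 3→5→4→7 push 4
augment #6: 3→6→8→7 push 3
augment #7: 3→1→6→8→7 push 2
augment #8: 3→5→6→8→7 push 4
max flow = 29; residual-reachable set from 3 gives S-side
cut edges (S→T): {(0,7), (0,8), (1,7), (3,4), (5,4), (6,8)} total cap 29

Min-cut arcs: {(0,7), (0,8), (1,7), (3,4), (5,4), (6,8)} (total capacity 29)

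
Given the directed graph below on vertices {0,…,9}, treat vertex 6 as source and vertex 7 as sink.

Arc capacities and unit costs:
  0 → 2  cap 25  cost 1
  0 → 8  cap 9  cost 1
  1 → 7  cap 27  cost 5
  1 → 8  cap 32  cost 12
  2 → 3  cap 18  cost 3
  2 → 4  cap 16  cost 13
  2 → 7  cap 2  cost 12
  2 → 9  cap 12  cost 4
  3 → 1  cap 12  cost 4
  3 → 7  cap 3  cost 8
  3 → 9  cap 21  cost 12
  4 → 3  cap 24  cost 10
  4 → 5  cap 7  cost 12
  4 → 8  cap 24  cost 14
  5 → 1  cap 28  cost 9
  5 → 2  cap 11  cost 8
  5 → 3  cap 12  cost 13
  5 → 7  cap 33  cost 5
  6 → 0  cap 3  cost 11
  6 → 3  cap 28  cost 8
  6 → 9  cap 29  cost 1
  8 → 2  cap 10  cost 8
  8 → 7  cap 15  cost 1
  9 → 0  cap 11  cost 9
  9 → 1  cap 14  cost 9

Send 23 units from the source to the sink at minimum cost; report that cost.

shortest-cost path #1: 6→9→0→8→7 push 9 @ unit cost 12 (adds 108)
shortest-cost path #2: 6→9→1→7 push 14 @ unit cost 15 (adds 210)
total cost = 318

Minimum cost for 23 units: 318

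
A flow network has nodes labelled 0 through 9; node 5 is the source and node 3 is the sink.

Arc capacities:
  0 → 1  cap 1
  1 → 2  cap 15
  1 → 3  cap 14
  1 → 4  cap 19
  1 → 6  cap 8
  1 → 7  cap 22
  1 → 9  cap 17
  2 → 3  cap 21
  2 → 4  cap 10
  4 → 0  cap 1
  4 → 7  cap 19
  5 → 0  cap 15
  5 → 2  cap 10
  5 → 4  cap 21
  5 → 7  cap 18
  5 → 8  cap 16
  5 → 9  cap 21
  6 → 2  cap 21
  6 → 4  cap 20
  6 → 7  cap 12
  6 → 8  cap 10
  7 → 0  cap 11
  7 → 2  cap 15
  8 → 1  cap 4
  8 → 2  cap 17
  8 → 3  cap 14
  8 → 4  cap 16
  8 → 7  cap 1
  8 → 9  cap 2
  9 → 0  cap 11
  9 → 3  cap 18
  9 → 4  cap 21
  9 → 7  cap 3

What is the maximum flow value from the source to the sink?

augment #1: 5→2→3 bottleneck 10, total now 10
augment #2: 5→8→3 bottleneck 14, total now 24
augment #3: 5→9→3 bottleneck 18, total now 42
augment #4: 5→0→1→3 bottleneck 1, total now 43
augment #5: 5→7→2→3 bottleneck 11, total now 54
augment #6: 5→8→1→3 bottleneck 2, total now 56

Maximum flow value: 56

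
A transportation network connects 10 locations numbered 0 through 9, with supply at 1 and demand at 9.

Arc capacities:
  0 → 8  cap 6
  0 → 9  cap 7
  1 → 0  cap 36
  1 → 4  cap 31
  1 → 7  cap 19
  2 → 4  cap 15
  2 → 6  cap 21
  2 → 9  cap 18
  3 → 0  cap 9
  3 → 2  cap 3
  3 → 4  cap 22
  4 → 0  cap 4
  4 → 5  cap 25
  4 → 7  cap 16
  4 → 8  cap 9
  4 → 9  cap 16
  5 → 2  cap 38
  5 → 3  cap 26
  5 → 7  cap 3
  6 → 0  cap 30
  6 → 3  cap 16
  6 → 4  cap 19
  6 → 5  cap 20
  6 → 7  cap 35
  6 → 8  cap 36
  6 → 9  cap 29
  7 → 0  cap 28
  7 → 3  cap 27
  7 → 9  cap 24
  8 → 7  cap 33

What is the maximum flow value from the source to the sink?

augment #1: 1→0→9 bottleneck 7, total now 7
augment #2: 1→4→9 bottleneck 16, total now 23
augment #3: 1→7→9 bottleneck 19, total now 42
augment #4: 1→4→7→9 bottleneck 5, total now 47
augment #5: 1→4→5→2→9 bottleneck 10, total now 57
augment #6: 1→0→8→7→3→2→9 bottleneck 3, total now 60
augment #7: 1→0→8→7→4→5→2→9 bottleneck 3, total now 63

Maximum flow value: 63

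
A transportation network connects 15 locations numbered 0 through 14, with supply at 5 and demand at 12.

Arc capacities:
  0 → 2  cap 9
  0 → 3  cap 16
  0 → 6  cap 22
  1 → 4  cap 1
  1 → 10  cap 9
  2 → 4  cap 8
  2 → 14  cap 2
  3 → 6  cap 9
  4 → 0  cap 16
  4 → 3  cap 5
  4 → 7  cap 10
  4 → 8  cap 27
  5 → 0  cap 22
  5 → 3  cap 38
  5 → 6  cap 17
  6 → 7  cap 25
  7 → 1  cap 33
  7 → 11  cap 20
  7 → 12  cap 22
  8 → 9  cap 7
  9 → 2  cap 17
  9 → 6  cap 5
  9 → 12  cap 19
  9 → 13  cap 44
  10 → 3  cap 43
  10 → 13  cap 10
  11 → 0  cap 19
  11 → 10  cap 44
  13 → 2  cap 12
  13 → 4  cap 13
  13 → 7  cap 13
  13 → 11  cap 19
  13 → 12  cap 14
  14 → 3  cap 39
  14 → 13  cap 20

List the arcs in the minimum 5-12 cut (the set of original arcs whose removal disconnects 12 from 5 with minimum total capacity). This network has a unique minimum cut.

augment #1: 5→6→7→12 push 17
augment #2: 5→0→6→7→12 push 5
augment #3: 5→0→2→14→13→12 push 2
augment #4: 5→0→2→4→8→9→12 push 7
augment #5: 5→0→6→7→1→10→13→12 push 3
max flow = 34; residual-reachable set from 5 gives S-side
cut edges (S→T): {(0,2), (6,7)} total cap 34

Min-cut arcs: {(0,2), (6,7)} (total capacity 34)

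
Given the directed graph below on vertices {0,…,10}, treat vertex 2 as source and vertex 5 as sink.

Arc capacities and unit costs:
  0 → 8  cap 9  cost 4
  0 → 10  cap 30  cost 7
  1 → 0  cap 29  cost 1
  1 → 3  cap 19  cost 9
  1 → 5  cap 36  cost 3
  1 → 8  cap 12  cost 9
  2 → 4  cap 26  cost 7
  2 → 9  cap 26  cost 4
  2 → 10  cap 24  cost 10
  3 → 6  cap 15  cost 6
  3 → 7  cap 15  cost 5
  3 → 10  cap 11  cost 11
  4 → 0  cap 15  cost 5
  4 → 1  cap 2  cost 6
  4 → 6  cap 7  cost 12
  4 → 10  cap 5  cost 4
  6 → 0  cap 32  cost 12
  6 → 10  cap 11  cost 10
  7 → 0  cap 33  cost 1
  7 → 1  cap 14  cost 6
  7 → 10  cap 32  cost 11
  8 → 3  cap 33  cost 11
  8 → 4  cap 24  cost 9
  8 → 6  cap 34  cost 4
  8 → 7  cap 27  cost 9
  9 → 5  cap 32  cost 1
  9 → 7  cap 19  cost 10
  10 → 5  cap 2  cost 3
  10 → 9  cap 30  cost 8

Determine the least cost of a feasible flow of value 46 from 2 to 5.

Minimum cost for 46 units: 645

shortest-cost path #1: 2→9→5 push 26 @ unit cost 5 (adds 130)
shortest-cost path #2: 2→10→5 push 2 @ unit cost 13 (adds 26)
shortest-cost path #3: 2→4→1→5 push 2 @ unit cost 16 (adds 32)
shortest-cost path #4: 2→10→9→5 push 6 @ unit cost 19 (adds 114)
shortest-cost path #5: 2→4→0→8→7→1→5 push 9 @ unit cost 34 (adds 306)
shortest-cost path #6: 2→10→9→7→1→5 push 1 @ unit cost 37 (adds 37)
total cost = 645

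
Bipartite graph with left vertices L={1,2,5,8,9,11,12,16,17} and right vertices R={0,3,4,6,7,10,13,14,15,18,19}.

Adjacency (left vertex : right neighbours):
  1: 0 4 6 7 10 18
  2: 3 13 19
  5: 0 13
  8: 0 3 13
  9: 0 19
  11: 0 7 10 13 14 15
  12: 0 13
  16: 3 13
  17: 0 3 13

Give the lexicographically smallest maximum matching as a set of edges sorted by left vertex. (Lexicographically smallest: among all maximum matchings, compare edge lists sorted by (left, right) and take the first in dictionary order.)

|M| = 6 (so the lex-smallest maximum matching has 6 edges)
process left vertices in ascending order; for each, take the smallest-labelled available neighbour that still permits 6 edges overall, or leave it unmatched if none does
lex-smallest matching: {1-4, 2-3, 5-0, 8-13, 9-19, 11-7}

Lex-smallest maximum matching: {(1,4), (2,3), (5,0), (8,13), (9,19), (11,7)}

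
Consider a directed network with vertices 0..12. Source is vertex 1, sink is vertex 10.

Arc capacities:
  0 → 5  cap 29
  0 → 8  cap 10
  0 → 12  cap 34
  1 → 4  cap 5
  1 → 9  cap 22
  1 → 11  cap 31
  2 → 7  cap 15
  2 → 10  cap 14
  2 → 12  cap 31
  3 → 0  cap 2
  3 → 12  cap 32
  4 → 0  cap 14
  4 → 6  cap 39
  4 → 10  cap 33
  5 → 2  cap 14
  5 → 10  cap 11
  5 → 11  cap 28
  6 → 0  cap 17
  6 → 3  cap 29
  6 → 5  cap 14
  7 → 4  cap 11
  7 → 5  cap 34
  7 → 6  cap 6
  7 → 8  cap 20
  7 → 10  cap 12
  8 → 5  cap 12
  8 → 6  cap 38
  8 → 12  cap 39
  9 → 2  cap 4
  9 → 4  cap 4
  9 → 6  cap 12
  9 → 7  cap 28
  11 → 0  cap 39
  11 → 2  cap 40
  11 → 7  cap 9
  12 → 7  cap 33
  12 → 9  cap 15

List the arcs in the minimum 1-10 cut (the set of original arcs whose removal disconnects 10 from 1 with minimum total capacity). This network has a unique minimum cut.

augment #1: 1→4→10 push 5
augment #2: 1→9→2→10 push 4
augment #3: 1→9→4→10 push 4
augment #4: 1→9→7→10 push 12
augment #5: 1→11→2→10 push 10
augment #6: 1→9→6→5→10 push 2
augment #7: 1→11→0→5→10 push 9
augment #8: 1→11→7→4→10 push 9
augment #9: 1→11→2→7→4→10 push 2
max flow = 57; residual-reachable set from 1 gives S-side
cut edges (S→T): {(1,4), (2,10), (5,10), (7,4), (7,10), (9,4)} total cap 57

Min-cut arcs: {(1,4), (2,10), (5,10), (7,4), (7,10), (9,4)} (total capacity 57)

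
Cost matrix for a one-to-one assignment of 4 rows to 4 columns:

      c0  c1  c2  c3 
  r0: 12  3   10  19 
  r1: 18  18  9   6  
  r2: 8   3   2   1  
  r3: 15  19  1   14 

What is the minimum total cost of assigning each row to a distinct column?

optimal assignment: row0→col1 (cost 3), row1→col3 (cost 6), row2→col0 (cost 8), row3→col2 (cost 1)
total = 3 + 6 + 8 + 1 = 18

Minimum assignment cost: 18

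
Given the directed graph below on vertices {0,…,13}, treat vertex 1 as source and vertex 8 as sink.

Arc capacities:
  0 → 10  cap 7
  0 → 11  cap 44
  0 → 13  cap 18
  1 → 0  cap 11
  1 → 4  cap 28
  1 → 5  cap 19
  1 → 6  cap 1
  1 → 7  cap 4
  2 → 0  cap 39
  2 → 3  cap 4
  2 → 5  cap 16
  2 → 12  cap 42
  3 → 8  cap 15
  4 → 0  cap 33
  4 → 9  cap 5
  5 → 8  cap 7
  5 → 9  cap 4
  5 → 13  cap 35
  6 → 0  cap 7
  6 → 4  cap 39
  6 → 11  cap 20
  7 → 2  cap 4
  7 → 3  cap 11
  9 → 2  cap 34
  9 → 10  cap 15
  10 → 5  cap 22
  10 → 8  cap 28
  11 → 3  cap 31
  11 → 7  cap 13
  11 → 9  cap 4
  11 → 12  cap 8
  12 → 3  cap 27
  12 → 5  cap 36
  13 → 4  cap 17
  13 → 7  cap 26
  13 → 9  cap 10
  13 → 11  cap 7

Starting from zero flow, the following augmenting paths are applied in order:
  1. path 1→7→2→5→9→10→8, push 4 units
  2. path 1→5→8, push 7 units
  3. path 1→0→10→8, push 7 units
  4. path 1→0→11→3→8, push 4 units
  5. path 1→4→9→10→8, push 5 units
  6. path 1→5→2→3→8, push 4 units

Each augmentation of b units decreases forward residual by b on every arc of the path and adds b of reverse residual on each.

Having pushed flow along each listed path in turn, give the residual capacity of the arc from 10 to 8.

after path 1 (1→7→2→5→9→10→8, push 4): res(10,8)=24
after path 2 (1→5→8, push 7): res(10,8)=24
after path 3 (1→0→10→8, push 7): res(10,8)=17
after path 4 (1→0→11→3→8, push 4): res(10,8)=17
after path 5 (1→4→9→10→8, push 5): res(10,8)=12
after path 6 (1→5→2→3→8, push 4): res(10,8)=12

Residual capacity of (10,8): 12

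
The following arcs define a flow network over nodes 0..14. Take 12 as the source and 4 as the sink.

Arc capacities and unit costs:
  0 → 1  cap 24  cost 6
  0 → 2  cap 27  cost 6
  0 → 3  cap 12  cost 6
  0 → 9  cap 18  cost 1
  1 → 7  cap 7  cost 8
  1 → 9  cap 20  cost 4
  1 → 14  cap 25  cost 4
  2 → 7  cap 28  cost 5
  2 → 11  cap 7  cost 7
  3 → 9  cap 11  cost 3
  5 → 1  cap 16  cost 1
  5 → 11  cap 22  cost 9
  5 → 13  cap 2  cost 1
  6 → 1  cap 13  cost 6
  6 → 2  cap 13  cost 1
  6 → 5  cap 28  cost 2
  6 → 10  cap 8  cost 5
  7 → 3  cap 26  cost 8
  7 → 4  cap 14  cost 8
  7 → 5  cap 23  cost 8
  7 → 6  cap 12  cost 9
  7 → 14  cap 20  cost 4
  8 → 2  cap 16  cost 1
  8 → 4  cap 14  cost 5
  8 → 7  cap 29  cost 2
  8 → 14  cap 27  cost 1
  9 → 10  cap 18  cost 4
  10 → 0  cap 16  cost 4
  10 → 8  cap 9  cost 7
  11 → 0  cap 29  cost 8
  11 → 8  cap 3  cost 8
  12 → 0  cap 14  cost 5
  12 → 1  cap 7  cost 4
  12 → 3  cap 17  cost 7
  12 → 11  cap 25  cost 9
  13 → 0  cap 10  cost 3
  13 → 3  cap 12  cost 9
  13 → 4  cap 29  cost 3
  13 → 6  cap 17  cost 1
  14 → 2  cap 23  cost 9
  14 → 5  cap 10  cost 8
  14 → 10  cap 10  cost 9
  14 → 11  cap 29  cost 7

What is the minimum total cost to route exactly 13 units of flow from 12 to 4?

Minimum cost for 13 units: 272

shortest-cost path #1: 12→1→7→4 push 7 @ unit cost 20 (adds 140)
shortest-cost path #2: 12→0→9→10→8→4 push 6 @ unit cost 22 (adds 132)
total cost = 272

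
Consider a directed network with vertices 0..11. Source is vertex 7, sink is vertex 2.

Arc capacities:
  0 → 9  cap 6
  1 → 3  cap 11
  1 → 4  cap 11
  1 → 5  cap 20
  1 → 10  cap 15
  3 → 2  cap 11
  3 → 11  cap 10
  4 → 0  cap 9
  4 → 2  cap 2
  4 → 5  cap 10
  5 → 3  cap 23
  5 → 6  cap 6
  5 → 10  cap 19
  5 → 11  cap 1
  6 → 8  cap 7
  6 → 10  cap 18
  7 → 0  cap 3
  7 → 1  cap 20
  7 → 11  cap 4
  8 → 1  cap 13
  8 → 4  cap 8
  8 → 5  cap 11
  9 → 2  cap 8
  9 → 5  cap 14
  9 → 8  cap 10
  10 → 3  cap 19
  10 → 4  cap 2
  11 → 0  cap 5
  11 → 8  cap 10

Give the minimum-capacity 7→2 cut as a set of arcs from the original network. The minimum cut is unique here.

augment #1: 7→0→9→2 push 3
augment #2: 7→1→3→2 push 11
augment #3: 7→1→4→2 push 2
augment #4: 7→11→0→9→2 push 3
max flow = 19; residual-reachable set from 7 gives S-side
cut edges (S→T): {(0,9), (3,2), (4,2)} total cap 19

Min-cut arcs: {(0,9), (3,2), (4,2)} (total capacity 19)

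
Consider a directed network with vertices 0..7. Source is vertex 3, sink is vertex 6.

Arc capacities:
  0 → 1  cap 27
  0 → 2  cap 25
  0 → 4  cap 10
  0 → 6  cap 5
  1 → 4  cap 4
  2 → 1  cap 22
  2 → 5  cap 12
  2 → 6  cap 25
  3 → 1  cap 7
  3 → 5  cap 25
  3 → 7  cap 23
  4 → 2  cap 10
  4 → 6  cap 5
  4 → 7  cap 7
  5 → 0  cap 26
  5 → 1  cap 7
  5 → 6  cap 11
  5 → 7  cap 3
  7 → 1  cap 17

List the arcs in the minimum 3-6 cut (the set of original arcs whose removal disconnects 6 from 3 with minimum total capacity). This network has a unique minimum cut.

augment #1: 3→5→6 push 11
augment #2: 3→1→4→6 push 4
augment #3: 3→5→0→6 push 5
augment #4: 3→5→0→2→6 push 9
max flow = 29; residual-reachable set from 3 gives S-side
cut edges (S→T): {(1,4), (3,5)} total cap 29

Min-cut arcs: {(1,4), (3,5)} (total capacity 29)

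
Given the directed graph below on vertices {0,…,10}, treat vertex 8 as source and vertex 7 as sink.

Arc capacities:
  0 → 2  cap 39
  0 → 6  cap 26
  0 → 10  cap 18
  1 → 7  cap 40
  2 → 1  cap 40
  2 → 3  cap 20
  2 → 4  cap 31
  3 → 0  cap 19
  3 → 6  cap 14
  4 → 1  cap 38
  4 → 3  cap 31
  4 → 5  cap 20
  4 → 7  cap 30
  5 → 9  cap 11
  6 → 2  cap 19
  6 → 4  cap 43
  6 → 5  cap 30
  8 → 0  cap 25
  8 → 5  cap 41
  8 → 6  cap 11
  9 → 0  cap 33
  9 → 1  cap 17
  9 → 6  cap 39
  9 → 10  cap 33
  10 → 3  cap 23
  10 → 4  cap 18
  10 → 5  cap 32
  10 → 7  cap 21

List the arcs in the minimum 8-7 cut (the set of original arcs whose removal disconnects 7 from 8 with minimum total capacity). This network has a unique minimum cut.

augment #1: 8→0→10→7 push 18
augment #2: 8→6→4→7 push 11
augment #3: 8→0→2→1→7 push 7
augment #4: 8→5→9→1→7 push 11
max flow = 47; residual-reachable set from 8 gives S-side
cut edges (S→T): {(5,9), (8,0), (8,6)} total cap 47

Min-cut arcs: {(5,9), (8,0), (8,6)} (total capacity 47)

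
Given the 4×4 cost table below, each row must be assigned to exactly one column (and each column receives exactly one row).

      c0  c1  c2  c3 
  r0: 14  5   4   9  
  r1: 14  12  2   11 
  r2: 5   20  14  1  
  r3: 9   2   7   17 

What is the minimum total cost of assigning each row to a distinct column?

optimal assignment: row0→col1 (cost 5), row1→col2 (cost 2), row2→col3 (cost 1), row3→col0 (cost 9)
total = 5 + 2 + 1 + 9 = 17

Minimum assignment cost: 17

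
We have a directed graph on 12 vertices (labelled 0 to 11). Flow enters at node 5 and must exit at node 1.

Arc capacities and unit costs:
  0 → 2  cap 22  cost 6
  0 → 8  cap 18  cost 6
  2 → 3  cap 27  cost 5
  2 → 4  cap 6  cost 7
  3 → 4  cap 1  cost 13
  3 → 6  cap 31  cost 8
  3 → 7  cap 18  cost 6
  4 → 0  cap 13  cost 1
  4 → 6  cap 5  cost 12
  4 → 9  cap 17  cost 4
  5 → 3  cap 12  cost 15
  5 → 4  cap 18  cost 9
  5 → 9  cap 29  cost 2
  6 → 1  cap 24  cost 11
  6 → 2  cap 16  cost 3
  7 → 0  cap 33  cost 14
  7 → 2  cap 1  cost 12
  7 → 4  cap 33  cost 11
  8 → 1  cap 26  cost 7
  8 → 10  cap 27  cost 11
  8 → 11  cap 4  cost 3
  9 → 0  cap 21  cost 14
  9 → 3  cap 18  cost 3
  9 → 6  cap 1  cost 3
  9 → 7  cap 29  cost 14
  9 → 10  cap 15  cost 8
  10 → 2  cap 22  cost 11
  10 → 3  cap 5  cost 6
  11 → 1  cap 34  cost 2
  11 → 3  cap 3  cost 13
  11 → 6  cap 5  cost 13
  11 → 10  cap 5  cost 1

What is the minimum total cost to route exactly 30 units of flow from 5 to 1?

shortest-cost path #1: 5→9→6→1 push 1 @ unit cost 16 (adds 16)
shortest-cost path #2: 5→4→0→8→11→1 push 4 @ unit cost 21 (adds 84)
shortest-cost path #3: 5→4→0→8→1 push 9 @ unit cost 23 (adds 207)
shortest-cost path #4: 5→9→3→6→1 push 16 @ unit cost 24 (adds 384)
total cost = 691

Minimum cost for 30 units: 691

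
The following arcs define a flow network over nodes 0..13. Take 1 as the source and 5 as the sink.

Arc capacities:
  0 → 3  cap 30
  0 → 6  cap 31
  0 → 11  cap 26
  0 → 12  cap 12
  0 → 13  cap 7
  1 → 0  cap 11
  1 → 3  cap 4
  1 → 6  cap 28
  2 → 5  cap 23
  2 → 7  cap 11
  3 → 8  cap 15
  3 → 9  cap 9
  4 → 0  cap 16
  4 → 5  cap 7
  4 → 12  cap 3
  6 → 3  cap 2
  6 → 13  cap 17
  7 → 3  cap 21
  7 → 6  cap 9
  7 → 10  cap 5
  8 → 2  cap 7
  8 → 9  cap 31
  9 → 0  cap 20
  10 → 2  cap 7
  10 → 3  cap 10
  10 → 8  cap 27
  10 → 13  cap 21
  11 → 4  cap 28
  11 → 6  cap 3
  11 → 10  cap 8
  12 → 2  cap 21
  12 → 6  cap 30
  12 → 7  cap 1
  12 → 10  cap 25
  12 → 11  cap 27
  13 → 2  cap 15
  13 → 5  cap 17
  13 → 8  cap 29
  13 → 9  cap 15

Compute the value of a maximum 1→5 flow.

Maximum flow value: 34

augment #1: 1→0→13→5 bottleneck 7, total now 7
augment #2: 1→6→13→5 bottleneck 10, total now 17
augment #3: 1→0→11→4→5 bottleneck 4, total now 21
augment #4: 1→3→8→2→5 bottleneck 4, total now 25
augment #5: 1→6→13→2→5 bottleneck 7, total now 32
augment #6: 1→6→3→8→2→5 bottleneck 2, total now 34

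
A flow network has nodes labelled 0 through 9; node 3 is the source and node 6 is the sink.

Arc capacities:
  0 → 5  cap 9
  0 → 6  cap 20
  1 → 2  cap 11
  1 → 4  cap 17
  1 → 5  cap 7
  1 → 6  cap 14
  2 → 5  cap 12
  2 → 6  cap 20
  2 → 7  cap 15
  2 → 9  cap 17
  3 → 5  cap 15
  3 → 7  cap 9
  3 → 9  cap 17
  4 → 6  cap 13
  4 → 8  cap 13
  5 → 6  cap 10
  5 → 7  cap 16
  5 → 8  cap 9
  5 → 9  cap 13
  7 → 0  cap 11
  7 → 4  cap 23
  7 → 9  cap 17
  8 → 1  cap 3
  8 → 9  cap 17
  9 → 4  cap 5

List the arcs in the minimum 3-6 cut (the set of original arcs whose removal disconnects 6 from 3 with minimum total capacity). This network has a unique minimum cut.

Min-cut arcs: {(3,5), (3,7), (9,4)} (total capacity 29)

augment #1: 3→5→6 push 10
augment #2: 3→7→0→6 push 9
augment #3: 3→9→4→6 push 5
augment #4: 3→5→7→0→6 push 2
augment #5: 3→5→7→4→6 push 3
max flow = 29; residual-reachable set from 3 gives S-side
cut edges (S→T): {(3,5), (3,7), (9,4)} total cap 29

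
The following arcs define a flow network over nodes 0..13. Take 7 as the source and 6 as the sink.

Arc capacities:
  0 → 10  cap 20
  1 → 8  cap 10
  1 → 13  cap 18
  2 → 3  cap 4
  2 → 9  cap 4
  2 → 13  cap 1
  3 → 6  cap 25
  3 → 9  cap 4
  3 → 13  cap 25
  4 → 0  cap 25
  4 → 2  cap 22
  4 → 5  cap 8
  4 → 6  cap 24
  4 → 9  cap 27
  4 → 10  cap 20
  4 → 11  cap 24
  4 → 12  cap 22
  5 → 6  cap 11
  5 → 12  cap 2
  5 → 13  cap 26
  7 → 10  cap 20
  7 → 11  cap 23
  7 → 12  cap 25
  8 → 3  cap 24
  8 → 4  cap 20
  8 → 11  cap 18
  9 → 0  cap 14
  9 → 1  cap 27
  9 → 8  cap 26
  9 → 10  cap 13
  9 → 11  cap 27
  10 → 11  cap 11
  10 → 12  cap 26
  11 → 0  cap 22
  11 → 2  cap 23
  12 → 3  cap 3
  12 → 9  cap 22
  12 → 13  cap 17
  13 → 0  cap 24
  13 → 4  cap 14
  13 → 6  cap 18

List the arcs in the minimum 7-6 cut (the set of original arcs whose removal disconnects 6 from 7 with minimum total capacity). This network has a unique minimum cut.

augment #1: 7→12→3→6 push 3
augment #2: 7→12→13→6 push 17
augment #3: 7→11→2→3→6 push 4
augment #4: 7→11→2→13→6 push 1
augment #5: 7→12→9→8→3→6 push 5
augment #6: 7→10→12→9→8→3→6 push 13
augment #7: 7→10→12→9→8→4→6 push 4
augment #8: 7→11→2→9→8→4→6 push 4
max flow = 51; residual-reachable set from 7 gives S-side
cut edges (S→T): {(2,3), (2,9), (2,13), (12,3), (12,9), (12,13)} total cap 51

Min-cut arcs: {(2,3), (2,9), (2,13), (12,3), (12,9), (12,13)} (total capacity 51)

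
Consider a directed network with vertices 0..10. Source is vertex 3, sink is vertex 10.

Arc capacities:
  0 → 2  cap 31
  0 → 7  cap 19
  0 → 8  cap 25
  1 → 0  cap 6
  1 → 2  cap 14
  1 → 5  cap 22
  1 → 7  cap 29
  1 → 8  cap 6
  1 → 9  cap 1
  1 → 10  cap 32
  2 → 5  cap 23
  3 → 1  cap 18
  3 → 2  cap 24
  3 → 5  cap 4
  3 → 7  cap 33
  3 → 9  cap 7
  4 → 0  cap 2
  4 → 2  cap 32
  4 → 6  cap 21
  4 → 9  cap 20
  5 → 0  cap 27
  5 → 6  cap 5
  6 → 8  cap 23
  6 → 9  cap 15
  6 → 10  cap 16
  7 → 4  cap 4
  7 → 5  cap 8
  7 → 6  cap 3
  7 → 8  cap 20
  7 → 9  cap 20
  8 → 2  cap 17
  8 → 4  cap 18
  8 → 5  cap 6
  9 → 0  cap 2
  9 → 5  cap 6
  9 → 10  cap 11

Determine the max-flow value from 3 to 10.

augment #1: 3→1→10 bottleneck 18, total now 18
augment #2: 3→9→10 bottleneck 7, total now 25
augment #3: 3→5→6→10 bottleneck 4, total now 29
augment #4: 3→7→6→10 bottleneck 3, total now 32
augment #5: 3→7→9→10 bottleneck 4, total now 36
augment #6: 3→2→5→6→10 bottleneck 1, total now 37
augment #7: 3→7→4→6→10 bottleneck 4, total now 41
augment #8: 3→7→8→4→6→10 bottleneck 4, total now 45

Maximum flow value: 45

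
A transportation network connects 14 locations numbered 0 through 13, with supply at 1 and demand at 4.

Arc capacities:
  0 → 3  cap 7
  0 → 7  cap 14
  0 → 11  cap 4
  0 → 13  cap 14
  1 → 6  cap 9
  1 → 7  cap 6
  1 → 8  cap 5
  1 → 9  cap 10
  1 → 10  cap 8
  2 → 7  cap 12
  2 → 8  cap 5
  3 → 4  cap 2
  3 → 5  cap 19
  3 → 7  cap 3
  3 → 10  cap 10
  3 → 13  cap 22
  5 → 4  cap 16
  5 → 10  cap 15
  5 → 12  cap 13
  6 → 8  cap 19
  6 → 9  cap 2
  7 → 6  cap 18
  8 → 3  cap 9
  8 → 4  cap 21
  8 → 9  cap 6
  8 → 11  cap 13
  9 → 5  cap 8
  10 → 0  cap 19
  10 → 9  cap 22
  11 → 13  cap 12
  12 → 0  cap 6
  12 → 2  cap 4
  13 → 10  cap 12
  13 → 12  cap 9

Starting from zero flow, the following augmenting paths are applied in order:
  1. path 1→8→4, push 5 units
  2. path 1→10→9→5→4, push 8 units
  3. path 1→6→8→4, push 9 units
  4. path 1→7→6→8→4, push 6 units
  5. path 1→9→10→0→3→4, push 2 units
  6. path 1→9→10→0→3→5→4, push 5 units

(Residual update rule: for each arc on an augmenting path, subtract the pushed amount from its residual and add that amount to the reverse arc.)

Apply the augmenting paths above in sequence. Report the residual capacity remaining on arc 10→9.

Residual capacity of (10,9): 21

after path 1 (1→8→4, push 5): res(10,9)=22
after path 2 (1→10→9→5→4, push 8): res(10,9)=14
after path 3 (1→6→8→4, push 9): res(10,9)=14
after path 4 (1→7→6→8→4, push 6): res(10,9)=14
after path 5 (1→9→10→0→3→4, push 2): res(10,9)=16
after path 6 (1→9→10→0→3→5→4, push 5): res(10,9)=21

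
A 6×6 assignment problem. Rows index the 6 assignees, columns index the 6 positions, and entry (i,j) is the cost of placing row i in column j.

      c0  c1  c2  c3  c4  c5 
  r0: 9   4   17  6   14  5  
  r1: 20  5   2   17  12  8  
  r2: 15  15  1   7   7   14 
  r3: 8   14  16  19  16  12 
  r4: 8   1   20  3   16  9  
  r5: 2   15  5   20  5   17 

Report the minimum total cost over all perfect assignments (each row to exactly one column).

optimal assignment: row0→col5 (cost 5), row1→col1 (cost 5), row2→col2 (cost 1), row3→col0 (cost 8), row4→col3 (cost 3), row5→col4 (cost 5)
total = 5 + 5 + 1 + 8 + 3 + 5 = 27

Minimum assignment cost: 27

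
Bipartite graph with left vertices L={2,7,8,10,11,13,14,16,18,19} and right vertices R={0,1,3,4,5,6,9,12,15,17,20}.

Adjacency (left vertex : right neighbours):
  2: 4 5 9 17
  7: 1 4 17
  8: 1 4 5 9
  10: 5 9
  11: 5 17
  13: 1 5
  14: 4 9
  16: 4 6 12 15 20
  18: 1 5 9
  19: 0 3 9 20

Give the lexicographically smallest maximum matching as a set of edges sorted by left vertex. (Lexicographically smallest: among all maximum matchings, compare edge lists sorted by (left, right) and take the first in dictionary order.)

Lex-smallest maximum matching: {(2,4), (7,1), (8,5), (10,9), (11,17), (16,6), (19,0)}

|M| = 7 (so the lex-smallest maximum matching has 7 edges)
process left vertices in ascending order; for each, take the smallest-labelled available neighbour that still permits 7 edges overall, or leave it unmatched if none does
lex-smallest matching: {2-4, 7-1, 8-5, 10-9, 11-17, 16-6, 19-0}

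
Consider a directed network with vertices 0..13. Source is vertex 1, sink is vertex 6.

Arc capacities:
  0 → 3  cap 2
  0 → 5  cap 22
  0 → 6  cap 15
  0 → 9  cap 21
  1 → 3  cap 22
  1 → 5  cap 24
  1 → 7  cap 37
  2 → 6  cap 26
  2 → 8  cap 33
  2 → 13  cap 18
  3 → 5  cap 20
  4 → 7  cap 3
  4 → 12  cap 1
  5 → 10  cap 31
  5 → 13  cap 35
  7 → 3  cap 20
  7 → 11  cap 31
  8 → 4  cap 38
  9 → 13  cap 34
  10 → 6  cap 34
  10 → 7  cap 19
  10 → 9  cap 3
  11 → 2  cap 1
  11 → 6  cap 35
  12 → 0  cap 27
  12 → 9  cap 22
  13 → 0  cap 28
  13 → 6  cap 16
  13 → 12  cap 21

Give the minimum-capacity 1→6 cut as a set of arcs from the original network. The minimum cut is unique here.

Min-cut arcs: {(1,5), (3,5), (7,11)} (total capacity 75)

augment #1: 1→5→10→6 push 24
augment #2: 1→7→11→6 push 31
augment #3: 1→3→5→10→6 push 7
augment #4: 1→3→5→13→6 push 13
max flow = 75; residual-reachable set from 1 gives S-side
cut edges (S→T): {(1,5), (3,5), (7,11)} total cap 75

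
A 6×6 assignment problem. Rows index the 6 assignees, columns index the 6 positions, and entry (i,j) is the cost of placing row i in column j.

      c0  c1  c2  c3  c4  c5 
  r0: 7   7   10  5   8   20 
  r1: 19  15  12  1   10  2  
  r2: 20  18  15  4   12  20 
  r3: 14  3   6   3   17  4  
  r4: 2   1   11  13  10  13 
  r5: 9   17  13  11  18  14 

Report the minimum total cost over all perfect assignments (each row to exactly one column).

Minimum assignment cost: 30

optimal assignment: row0→col4 (cost 8), row1→col5 (cost 2), row2→col3 (cost 4), row3→col2 (cost 6), row4→col1 (cost 1), row5→col0 (cost 9)
total = 8 + 2 + 4 + 6 + 1 + 9 = 30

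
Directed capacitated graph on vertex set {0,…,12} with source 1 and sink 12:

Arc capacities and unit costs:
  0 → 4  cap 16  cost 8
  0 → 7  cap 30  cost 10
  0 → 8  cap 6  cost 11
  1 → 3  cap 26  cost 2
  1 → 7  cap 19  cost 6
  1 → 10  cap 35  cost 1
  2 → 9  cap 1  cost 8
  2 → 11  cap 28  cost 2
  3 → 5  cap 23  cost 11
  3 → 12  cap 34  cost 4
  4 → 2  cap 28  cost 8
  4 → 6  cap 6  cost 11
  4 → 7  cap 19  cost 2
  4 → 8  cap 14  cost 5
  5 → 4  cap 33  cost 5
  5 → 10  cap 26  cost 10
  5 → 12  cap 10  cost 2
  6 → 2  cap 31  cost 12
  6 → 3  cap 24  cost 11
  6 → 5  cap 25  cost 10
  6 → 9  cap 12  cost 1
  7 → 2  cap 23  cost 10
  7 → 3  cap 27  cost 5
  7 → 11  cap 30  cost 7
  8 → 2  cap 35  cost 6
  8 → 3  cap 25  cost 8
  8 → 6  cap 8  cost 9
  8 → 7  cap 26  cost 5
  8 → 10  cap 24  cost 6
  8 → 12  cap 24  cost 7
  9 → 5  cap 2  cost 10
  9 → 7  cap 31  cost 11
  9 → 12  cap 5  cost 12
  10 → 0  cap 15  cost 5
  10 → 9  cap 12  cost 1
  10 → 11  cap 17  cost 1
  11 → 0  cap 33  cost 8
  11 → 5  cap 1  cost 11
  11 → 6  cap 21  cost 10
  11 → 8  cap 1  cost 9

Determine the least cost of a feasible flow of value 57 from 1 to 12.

shortest-cost path #1: 1→3→12 push 26 @ unit cost 6 (adds 156)
shortest-cost path #2: 1→10→9→12 push 5 @ unit cost 14 (adds 70)
shortest-cost path #3: 1→10→9→5→12 push 2 @ unit cost 14 (adds 28)
shortest-cost path #4: 1→7→3→12 push 8 @ unit cost 15 (adds 120)
shortest-cost path #5: 1→10→11→5→12 push 1 @ unit cost 15 (adds 15)
shortest-cost path #6: 1→10→11→8→12 push 1 @ unit cost 18 (adds 18)
shortest-cost path #7: 1→7→3→5→12 push 7 @ unit cost 24 (adds 168)
shortest-cost path #8: 1→10→0→8→12 push 6 @ unit cost 24 (adds 144)
shortest-cost path #9: 1→10→0→4→8→12 push 1 @ unit cost 26 (adds 26)
total cost = 745

Minimum cost for 57 units: 745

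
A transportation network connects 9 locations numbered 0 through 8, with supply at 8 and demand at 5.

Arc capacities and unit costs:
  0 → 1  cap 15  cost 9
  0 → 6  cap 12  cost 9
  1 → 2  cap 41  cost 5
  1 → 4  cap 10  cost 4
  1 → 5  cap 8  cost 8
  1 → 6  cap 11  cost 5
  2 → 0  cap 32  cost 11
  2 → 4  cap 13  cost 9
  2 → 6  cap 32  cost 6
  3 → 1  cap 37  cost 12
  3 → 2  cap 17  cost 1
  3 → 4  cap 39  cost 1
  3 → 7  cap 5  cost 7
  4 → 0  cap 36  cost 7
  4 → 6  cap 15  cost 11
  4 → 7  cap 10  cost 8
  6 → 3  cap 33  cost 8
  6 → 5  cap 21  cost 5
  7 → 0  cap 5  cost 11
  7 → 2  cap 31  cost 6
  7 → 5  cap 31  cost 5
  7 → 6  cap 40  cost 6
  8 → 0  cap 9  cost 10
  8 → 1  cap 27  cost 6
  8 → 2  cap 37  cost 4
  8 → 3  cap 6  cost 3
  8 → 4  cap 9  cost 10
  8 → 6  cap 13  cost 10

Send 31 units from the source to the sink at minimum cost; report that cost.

Minimum cost for 31 units: 457

shortest-cost path #1: 8→1→5 push 8 @ unit cost 14 (adds 112)
shortest-cost path #2: 8→6→5 push 13 @ unit cost 15 (adds 195)
shortest-cost path #3: 8→2→6→5 push 8 @ unit cost 15 (adds 120)
shortest-cost path #4: 8→3→7→5 push 2 @ unit cost 15 (adds 30)
total cost = 457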